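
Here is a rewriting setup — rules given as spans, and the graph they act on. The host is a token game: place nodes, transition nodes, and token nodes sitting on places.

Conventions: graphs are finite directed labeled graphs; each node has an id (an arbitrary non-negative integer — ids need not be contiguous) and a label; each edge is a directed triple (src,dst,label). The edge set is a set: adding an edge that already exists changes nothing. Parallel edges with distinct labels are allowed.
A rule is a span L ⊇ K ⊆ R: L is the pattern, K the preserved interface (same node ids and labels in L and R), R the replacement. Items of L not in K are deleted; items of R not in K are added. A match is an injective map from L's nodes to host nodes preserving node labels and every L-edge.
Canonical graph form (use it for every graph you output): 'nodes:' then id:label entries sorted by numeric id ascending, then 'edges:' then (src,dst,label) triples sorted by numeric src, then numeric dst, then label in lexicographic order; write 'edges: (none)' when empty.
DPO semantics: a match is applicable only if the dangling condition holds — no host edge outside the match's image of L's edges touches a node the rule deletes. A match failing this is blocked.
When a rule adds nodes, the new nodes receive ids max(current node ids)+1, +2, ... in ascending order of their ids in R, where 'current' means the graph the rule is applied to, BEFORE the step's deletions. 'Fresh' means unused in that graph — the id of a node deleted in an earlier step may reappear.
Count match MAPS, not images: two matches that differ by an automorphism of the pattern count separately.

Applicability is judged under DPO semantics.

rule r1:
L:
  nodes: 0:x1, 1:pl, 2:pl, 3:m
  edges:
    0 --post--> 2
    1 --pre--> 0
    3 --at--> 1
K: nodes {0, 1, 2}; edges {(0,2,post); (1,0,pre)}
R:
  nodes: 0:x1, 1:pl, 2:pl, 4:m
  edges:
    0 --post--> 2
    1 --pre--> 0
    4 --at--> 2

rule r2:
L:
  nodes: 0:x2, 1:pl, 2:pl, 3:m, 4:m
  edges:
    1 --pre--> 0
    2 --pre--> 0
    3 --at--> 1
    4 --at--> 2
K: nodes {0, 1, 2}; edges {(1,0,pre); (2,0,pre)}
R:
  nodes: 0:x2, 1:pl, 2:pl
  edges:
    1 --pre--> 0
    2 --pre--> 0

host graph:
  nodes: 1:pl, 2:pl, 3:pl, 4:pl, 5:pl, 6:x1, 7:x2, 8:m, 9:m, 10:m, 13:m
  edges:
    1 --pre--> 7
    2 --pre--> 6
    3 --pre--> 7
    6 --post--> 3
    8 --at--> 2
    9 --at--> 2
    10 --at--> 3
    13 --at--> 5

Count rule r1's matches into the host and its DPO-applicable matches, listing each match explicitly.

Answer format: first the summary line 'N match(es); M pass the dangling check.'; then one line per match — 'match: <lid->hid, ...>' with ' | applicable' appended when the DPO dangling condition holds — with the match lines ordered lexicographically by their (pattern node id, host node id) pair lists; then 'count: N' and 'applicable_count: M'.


2 match(es); 2 pass the dangling check.
match: 0->6, 1->2, 2->3, 3->8 | applicable
match: 0->6, 1->2, 2->3, 3->9 | applicable
count: 2
applicable_count: 2


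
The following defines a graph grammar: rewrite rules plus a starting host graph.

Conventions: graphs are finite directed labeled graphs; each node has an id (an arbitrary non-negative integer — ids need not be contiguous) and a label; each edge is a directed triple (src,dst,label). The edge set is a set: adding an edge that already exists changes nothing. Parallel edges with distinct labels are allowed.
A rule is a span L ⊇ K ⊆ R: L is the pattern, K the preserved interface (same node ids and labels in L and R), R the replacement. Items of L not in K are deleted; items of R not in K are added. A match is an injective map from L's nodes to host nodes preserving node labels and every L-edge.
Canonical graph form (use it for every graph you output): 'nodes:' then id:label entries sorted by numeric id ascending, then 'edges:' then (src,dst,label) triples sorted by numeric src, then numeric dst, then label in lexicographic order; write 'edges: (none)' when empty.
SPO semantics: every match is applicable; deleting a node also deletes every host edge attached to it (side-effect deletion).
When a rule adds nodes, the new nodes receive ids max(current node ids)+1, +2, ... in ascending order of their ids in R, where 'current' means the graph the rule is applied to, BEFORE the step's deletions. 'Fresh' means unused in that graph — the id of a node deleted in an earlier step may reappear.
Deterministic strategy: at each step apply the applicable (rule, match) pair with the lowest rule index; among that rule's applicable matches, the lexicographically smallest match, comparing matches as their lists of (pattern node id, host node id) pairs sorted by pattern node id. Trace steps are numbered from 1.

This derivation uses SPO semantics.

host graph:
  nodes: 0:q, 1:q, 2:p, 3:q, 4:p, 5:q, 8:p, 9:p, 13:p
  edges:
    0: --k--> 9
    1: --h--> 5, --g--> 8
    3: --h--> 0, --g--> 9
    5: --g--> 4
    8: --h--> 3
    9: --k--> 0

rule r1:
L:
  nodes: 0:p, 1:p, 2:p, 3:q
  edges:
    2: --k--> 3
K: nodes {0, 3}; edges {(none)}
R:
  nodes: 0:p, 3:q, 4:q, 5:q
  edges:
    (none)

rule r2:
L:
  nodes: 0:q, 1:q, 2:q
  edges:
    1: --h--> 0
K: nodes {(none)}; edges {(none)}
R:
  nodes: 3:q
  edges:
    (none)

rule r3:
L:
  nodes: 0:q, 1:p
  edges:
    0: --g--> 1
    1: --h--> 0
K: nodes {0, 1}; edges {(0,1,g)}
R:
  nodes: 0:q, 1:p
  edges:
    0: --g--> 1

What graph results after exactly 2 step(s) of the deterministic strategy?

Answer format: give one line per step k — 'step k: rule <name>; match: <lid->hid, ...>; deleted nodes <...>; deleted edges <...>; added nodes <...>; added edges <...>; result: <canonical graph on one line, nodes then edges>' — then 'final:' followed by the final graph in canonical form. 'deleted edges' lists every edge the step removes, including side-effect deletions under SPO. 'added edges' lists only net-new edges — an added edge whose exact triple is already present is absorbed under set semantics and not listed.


step 1: rule r1; match: 0->2, 1->4, 2->9, 3->0; deleted nodes 4, 9; deleted edges (0,9,k); (3,9,g); (5,4,g); (9,0,k); added nodes 14, 15; added edges (none); result: nodes: 0:q, 1:q, 2:p, 3:q, 5:q, 8:p, 13:p, 14:q, 15:q edges: (1,5,h); (1,8,g); (3,0,h); (8,3,h)
step 2: rule r2; match: 0->0, 1->3, 2->1; deleted nodes 0, 1, 3; deleted edges (1,5,h); (1,8,g); (3,0,h); (8,3,h); added nodes 16; added edges (none); result: nodes: 2:p, 5:q, 8:p, 13:p, 14:q, 15:q, 16:q edges: (none)
final:
nodes: 2:p, 5:q, 8:p, 13:p, 14:q, 15:q, 16:q
edges: (none)


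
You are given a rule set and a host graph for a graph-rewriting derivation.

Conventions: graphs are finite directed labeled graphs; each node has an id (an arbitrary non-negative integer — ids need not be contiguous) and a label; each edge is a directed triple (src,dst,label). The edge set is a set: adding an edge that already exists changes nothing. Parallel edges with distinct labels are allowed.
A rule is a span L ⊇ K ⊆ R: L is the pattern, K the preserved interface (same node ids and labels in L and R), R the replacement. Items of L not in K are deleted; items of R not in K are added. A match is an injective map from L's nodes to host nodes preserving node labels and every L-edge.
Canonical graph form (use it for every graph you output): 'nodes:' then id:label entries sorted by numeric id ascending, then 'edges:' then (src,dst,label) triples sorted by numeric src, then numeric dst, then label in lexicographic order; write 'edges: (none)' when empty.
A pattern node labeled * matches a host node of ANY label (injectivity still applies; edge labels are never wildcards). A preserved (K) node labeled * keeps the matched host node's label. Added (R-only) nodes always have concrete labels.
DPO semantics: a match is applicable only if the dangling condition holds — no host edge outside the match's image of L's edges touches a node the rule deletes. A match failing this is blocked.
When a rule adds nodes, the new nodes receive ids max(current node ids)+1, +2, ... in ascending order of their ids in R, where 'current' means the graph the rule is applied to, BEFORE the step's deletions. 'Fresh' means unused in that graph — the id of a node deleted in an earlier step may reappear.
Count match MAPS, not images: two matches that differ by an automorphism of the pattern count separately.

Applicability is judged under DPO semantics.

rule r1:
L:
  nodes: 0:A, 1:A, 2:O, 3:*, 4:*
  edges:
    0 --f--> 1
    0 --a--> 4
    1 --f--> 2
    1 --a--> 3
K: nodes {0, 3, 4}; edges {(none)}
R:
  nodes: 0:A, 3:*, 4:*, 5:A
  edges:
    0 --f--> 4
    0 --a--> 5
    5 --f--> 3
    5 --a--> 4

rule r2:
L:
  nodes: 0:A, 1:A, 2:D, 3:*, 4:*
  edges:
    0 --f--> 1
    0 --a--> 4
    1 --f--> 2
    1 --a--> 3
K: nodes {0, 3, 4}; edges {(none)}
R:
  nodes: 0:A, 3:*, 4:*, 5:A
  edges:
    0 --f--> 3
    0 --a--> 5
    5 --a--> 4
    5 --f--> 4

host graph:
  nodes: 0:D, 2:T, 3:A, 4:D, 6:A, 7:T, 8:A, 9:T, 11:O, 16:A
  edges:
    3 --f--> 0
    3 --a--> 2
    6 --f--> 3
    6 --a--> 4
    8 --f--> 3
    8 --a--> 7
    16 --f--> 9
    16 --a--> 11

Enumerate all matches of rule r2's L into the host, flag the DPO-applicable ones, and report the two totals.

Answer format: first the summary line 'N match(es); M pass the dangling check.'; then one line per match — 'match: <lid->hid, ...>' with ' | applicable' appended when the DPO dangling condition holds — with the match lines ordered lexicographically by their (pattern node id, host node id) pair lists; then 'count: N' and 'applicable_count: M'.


2 match(es); 0 pass the dangling check.
match: 0->6, 1->3, 2->0, 3->2, 4->4
match: 0->8, 1->3, 2->0, 3->2, 4->7
count: 2
applicable_count: 0


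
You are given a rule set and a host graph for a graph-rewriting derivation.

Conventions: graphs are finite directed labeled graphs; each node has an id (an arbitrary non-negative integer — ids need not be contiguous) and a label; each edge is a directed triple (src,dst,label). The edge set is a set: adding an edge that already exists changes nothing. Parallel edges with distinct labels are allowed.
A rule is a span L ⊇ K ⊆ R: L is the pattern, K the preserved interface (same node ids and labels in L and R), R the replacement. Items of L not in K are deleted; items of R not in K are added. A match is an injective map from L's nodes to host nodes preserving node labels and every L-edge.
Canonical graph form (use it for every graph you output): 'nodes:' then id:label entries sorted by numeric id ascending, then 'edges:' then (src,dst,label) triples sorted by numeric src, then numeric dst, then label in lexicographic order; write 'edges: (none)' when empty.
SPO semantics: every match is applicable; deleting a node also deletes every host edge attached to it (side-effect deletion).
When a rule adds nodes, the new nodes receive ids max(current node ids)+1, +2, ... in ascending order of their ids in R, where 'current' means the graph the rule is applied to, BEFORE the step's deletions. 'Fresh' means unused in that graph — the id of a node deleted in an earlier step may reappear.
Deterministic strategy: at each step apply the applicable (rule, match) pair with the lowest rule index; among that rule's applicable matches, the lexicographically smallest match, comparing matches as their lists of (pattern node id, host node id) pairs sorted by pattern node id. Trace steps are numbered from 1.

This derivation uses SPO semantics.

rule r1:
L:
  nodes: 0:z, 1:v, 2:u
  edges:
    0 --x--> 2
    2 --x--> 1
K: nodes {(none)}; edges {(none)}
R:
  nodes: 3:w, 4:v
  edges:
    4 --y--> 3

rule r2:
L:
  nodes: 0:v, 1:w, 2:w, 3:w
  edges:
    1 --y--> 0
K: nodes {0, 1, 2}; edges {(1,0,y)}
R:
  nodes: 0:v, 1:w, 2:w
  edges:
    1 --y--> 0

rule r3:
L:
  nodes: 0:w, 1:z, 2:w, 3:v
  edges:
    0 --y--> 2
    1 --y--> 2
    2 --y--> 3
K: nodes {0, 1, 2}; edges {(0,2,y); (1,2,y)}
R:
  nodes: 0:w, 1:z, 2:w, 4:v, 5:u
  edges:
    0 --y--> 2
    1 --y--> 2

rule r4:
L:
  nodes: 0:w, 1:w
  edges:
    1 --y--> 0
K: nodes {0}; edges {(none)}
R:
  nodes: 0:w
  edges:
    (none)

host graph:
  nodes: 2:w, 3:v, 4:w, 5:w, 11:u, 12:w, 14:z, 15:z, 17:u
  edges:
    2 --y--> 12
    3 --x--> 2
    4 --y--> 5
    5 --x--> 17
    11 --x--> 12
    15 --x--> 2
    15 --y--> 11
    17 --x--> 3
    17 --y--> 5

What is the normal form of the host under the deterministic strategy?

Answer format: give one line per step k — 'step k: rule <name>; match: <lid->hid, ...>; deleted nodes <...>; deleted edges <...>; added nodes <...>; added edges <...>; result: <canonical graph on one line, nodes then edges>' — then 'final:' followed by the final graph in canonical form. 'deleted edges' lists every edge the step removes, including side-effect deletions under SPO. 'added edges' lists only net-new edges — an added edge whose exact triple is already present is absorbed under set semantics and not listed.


step 1: rule r4; match: 0->5, 1->4; deleted nodes 4; deleted edges (4,5,y); added nodes (none); added edges (none); result: nodes: 2:w, 3:v, 5:w, 11:u, 12:w, 14:z, 15:z, 17:u edges: (2,12,y); (3,2,x); (5,17,x); (11,12,x); (15,2,x); (15,11,y); (17,3,x); (17,5,y)
step 2: rule r4; match: 0->12, 1->2; deleted nodes 2; deleted edges (2,12,y); (3,2,x); (15,2,x); added nodes (none); added edges (none); result: nodes: 3:v, 5:w, 11:u, 12:w, 14:z, 15:z, 17:u edges: (5,17,x); (11,12,x); (15,11,y); (17,3,x); (17,5,y)
final:
nodes: 3:v, 5:w, 11:u, 12:w, 14:z, 15:z, 17:u
edges: (5,17,x); (11,12,x); (15,11,y); (17,3,x); (17,5,y)


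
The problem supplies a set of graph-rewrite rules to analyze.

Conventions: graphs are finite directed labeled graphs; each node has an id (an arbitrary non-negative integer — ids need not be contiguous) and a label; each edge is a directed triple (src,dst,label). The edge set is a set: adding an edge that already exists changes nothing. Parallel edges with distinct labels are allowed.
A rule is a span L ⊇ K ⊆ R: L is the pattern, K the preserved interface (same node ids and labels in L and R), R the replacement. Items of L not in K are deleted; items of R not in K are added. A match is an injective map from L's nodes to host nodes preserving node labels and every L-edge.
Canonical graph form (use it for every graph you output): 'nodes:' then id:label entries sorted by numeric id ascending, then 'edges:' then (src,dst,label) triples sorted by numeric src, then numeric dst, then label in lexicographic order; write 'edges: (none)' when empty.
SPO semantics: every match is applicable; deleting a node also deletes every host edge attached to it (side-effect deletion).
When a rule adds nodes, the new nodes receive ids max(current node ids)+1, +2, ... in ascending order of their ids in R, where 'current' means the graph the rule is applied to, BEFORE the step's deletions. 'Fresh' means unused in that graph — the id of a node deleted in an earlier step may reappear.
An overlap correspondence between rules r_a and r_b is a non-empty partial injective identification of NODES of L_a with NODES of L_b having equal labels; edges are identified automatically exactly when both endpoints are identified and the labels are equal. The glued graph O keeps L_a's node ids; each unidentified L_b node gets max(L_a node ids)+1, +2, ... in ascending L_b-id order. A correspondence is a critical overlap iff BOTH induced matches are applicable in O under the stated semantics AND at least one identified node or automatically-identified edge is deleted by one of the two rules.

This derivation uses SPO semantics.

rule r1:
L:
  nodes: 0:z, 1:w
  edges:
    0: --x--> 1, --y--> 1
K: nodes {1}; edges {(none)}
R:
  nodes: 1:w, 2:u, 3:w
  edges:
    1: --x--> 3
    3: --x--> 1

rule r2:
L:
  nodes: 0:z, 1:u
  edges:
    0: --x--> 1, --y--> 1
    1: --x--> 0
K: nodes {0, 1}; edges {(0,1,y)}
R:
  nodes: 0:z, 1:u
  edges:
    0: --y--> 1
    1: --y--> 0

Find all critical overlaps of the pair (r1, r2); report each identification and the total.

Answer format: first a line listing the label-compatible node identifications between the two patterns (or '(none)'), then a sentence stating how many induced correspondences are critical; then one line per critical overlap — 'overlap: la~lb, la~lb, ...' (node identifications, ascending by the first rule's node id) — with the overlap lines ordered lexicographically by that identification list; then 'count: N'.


label-compatible node identifications between L(r1) and L(r2): 0~0
1 of the induced correspondences is a critical overlap of r1 and r2.
overlap: 0~0
count: 1


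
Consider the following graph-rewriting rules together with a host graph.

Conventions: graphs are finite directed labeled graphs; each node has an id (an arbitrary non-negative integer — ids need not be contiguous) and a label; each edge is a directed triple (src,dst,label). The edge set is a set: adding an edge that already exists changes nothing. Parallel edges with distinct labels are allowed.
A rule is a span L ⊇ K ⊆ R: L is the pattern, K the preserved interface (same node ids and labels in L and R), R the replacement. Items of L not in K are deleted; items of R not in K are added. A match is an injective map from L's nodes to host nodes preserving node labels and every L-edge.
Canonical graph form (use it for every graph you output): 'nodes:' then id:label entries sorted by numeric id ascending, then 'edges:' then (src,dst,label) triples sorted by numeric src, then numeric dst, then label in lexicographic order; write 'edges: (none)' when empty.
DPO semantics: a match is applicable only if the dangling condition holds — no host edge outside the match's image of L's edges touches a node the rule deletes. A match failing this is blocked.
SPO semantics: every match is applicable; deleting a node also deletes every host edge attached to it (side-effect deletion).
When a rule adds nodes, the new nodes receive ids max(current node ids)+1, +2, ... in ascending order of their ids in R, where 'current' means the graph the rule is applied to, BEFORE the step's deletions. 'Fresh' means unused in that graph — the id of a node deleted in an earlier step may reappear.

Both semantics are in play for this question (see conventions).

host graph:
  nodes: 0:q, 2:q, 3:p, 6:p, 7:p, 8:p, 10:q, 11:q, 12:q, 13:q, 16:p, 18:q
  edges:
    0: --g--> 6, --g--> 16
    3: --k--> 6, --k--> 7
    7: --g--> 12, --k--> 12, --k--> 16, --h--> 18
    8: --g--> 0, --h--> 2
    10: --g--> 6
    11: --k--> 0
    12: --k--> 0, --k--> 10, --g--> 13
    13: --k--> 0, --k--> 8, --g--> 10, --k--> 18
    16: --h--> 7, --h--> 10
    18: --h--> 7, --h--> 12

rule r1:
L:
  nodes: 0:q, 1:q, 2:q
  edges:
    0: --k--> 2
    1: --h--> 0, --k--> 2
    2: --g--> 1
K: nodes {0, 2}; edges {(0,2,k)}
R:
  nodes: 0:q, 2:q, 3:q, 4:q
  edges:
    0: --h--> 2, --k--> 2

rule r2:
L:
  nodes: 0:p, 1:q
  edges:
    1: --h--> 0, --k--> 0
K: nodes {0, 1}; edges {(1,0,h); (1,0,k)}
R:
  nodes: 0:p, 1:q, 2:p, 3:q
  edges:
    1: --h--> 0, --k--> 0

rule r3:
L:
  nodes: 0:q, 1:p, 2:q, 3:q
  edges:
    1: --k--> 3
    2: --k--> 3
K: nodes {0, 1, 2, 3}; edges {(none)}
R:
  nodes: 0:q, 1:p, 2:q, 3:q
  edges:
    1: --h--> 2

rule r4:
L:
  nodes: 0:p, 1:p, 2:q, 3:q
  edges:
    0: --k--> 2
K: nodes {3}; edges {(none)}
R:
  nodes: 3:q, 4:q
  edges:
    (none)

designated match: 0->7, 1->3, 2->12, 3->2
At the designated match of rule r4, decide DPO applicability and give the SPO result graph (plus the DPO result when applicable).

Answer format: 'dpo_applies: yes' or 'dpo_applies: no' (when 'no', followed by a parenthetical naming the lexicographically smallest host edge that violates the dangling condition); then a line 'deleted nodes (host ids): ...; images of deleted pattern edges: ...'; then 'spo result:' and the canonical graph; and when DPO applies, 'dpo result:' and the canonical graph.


dpo_applies: no
(the rule deletes node 3, which keeps host edge (3,6,k) outside the match image — the dangling condition fails, DPO blocks; SPO proceeds and side-deletes such edges)
deleted nodes (host ids): 3, 7, 12; images of deleted pattern edges: (7,12,k)
spo result:
nodes: 0:q, 2:q, 6:p, 8:p, 10:q, 11:q, 13:q, 16:p, 18:q, 19:q
edges: (0,6,g); (0,16,g); (8,0,g); (8,2,h); (10,6,g); (11,0,k); (13,0,k); (13,8,k); (13,10,g); (13,18,k); (16,10,h)


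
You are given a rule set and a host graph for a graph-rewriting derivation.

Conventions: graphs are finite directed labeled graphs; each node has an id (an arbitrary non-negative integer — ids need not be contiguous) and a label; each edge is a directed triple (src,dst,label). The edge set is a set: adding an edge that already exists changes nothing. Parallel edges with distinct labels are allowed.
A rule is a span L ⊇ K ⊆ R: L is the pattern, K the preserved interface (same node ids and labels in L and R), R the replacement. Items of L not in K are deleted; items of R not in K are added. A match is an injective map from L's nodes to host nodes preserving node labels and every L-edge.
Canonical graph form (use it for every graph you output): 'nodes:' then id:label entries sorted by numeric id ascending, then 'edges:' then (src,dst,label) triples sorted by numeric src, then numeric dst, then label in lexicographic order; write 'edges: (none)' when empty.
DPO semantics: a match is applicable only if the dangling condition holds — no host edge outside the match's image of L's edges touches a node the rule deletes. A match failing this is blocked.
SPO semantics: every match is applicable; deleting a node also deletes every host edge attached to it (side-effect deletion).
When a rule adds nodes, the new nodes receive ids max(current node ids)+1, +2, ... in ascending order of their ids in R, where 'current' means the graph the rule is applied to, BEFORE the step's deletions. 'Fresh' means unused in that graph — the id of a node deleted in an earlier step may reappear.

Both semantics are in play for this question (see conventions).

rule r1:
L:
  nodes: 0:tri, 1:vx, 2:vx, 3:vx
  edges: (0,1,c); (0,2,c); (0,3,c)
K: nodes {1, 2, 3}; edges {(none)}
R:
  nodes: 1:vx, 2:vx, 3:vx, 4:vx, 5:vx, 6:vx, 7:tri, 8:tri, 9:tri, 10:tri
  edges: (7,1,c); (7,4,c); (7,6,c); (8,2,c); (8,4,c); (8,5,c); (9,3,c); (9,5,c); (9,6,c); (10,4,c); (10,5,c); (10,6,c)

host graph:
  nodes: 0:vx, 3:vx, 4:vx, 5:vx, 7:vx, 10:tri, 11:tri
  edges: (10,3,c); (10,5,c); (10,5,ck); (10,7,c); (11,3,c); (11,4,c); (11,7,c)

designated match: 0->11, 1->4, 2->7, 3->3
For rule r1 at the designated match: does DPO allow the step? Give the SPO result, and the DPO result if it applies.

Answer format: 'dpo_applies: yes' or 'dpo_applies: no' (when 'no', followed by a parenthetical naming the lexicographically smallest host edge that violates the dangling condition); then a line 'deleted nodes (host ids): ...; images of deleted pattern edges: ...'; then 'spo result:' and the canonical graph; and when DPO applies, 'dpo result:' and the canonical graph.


dpo_applies: yes
deleted nodes (host ids): 11; images of deleted pattern edges: (11,3,c); (11,4,c); (11,7,c)
spo result:
nodes: 0:vx, 3:vx, 4:vx, 5:vx, 7:vx, 10:tri, 12:vx, 13:vx, 14:vx, 15:tri, 16:tri, 17:tri, 18:tri
edges: (10,3,c); (10,5,c); (10,5,ck); (10,7,c); (15,4,c); (15,12,c); (15,14,c); (16,7,c); (16,12,c); (16,13,c); (17,3,c); (17,13,c); (17,14,c); (18,12,c); (18,13,c); (18,14,c)
dpo result:
nodes: 0:vx, 3:vx, 4:vx, 5:vx, 7:vx, 10:tri, 12:vx, 13:vx, 14:vx, 15:tri, 16:tri, 17:tri, 18:tri
edges: (10,3,c); (10,5,c); (10,5,ck); (10,7,c); (15,4,c); (15,12,c); (15,14,c); (16,7,c); (16,12,c); (16,13,c); (17,3,c); (17,13,c); (17,14,c); (18,12,c); (18,13,c); (18,14,c)


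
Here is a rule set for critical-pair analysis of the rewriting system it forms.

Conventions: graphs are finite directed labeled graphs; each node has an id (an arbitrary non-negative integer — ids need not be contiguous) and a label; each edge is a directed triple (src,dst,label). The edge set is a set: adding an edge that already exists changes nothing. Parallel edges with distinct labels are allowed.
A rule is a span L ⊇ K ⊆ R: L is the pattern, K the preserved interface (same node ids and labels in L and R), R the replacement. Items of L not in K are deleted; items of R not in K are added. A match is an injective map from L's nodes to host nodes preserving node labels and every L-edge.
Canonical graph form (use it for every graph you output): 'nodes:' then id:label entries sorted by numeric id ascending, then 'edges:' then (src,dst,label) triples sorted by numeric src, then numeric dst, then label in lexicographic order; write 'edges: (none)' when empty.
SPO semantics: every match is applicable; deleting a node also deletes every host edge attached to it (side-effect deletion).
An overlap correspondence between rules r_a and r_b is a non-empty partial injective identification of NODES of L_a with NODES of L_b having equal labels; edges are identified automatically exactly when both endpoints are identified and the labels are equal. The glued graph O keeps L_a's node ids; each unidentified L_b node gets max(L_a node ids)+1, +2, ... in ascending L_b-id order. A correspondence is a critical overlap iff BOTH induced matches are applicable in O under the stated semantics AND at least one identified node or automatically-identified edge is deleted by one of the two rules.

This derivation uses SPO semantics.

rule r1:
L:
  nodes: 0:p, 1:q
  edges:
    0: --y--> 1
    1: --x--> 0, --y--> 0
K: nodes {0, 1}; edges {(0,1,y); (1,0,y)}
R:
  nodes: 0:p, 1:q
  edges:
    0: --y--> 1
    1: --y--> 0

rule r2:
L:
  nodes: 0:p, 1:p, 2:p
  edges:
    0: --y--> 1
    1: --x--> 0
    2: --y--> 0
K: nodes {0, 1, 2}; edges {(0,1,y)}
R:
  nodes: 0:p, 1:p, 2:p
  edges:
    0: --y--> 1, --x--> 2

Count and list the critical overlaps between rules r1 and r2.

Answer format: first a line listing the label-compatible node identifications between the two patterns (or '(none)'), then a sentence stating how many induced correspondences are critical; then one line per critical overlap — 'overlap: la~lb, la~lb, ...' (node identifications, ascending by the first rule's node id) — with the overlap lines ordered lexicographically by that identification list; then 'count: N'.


label-compatible node identifications between L(r1) and L(r2): 0~0, 0~1, 0~2
0 of the induced correspondences are critical overlaps of r1 and r2.
count: 0


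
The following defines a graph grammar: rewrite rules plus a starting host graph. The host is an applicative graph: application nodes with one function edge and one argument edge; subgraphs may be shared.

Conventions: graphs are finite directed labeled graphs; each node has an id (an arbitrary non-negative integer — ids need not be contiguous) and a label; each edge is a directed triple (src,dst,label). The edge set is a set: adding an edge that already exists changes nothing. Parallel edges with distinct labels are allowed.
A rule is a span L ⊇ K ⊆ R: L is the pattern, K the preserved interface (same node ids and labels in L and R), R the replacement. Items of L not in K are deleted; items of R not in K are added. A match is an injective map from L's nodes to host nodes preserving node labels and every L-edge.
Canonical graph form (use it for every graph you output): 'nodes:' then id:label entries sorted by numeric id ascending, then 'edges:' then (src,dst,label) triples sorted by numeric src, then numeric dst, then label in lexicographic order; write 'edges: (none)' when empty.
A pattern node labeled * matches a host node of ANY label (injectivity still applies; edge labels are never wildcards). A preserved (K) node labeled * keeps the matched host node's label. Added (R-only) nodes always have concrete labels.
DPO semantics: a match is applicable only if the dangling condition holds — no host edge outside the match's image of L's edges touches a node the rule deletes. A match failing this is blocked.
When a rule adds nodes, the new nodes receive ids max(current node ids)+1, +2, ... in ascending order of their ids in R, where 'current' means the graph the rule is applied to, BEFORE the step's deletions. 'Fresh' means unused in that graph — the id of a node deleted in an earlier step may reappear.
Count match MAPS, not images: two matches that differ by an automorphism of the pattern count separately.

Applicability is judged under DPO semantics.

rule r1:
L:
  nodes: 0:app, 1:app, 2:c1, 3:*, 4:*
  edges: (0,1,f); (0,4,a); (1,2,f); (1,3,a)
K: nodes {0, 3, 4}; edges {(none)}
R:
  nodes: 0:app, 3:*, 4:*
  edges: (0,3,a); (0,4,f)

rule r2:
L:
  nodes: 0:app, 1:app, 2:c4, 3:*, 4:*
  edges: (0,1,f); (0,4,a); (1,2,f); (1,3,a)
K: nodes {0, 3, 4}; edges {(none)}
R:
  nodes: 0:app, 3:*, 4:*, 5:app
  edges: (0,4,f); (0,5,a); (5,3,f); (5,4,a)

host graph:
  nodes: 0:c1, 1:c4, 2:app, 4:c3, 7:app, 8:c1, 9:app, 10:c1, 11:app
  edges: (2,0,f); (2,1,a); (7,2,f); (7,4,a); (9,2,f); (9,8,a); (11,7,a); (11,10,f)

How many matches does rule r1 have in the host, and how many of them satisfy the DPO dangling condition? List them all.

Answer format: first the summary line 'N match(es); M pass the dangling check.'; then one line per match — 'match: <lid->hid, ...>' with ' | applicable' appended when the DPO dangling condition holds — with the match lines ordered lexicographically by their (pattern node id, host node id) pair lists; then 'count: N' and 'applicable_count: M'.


2 match(es); 0 pass the dangling check.
match: 0->7, 1->2, 2->0, 3->1, 4->4
match: 0->9, 1->2, 2->0, 3->1, 4->8
count: 2
applicable_count: 0


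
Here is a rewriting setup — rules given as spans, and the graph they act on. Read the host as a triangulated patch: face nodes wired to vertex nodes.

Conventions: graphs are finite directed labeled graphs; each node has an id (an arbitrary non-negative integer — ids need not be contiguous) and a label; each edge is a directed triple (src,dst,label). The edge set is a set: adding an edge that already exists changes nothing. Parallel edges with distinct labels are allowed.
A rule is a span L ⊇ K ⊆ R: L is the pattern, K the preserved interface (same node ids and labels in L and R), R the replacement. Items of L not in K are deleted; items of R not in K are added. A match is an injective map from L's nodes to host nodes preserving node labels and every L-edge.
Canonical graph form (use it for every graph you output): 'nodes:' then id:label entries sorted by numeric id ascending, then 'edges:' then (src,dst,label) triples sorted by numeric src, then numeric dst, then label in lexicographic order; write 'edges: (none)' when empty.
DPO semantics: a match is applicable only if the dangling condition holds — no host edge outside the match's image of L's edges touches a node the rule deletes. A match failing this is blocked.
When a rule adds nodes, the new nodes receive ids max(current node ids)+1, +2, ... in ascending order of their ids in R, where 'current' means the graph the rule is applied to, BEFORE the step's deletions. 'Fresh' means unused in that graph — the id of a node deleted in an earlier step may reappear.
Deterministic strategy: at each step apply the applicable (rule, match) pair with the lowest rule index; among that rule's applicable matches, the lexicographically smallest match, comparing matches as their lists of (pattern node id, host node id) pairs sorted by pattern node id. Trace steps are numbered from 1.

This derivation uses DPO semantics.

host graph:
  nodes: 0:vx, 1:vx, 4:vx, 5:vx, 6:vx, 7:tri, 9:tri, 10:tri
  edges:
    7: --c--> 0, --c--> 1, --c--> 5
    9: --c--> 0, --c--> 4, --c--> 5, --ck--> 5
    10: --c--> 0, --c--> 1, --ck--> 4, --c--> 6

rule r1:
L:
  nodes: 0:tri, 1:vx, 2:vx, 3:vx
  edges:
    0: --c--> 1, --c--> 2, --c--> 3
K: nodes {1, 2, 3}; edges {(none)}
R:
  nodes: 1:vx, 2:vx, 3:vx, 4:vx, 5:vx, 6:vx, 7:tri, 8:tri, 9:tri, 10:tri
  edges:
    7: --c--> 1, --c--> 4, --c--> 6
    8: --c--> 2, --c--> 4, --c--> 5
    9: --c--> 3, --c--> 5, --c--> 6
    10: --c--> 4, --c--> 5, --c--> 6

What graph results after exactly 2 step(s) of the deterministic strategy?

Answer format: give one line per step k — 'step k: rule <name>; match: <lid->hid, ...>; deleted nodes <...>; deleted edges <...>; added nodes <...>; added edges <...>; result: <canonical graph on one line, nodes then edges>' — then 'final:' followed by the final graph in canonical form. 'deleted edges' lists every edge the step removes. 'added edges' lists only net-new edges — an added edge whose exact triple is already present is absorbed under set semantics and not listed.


step 1: rule r1; match: 0->7, 1->0, 2->1, 3->5; deleted nodes 7; deleted edges (7,0,c); (7,1,c); (7,5,c); added nodes 11, 12, 13, 14, 15, 16, 17; added edges (14,0,c); (14,11,c); (14,13,c); (15,1,c); (15,11,c); (15,12,c); (16,5,c); (16,12,c); (16,13,c); (17,11,c); (17,12,c); (17,13,c); result: nodes: 0:vx, 1:vx, 4:vx, 5:vx, 6:vx, 9:tri, 10:tri, 11:vx, 12:vx, 13:vx, 14:tri, 15:tri, 16:tri, 17:tri edges: (9,0,c); (9,4,c); (9,5,c); (9,5,ck); (10,0,c); (10,1,c); (10,4,ck); (10,6,c); (14,0,c); (14,11,c); (14,13,c); (15,1,c); (15,11,c); (15,12,c); (16,5,c); (16,12,c); (16,13,c); (17,11,c); (17,12,c); (17,13,c)
step 2: rule r1; match: 0->14, 1->0, 2->11, 3->13; deleted nodes 14; deleted edges (14,0,c); (14,11,c); (14,13,c); added nodes 18, 19, 20, 21, 22, 23, 24; added edges (21,0,c); (21,18,c); (21,20,c); (22,11,c); (22,18,c); (22,19,c); (23,13,c); (23,19,c); (23,20,c); (24,18,c); (24,19,c); (24,20,c); result: nodes: 0:vx, 1:vx, 4:vx, 5:vx, 6:vx, 9:tri, 10:tri, 11:vx, 12:vx, 13:vx, 15:tri, 16:tri, 17:tri, 18:vx, 19:vx, 20:vx, 21:tri, 22:tri, 23:tri, 24:tri edges: (9,0,c); (9,4,c); (9,5,c); (9,5,ck); (10,0,c); (10,1,c); (10,4,ck); (10,6,c); (15,1,c); (15,11,c); (15,12,c); (16,5,c); (16,12,c); (16,13,c); (17,11,c); (17,12,c); (17,13,c); (21,0,c); (21,18,c); (21,20,c); (22,11,c); (22,18,c); (22,19,c); (23,13,c); (23,19,c); (23,20,c); (24,18,c); (24,19,c); (24,20,c)
final:
nodes: 0:vx, 1:vx, 4:vx, 5:vx, 6:vx, 9:tri, 10:tri, 11:vx, 12:vx, 13:vx, 15:tri, 16:tri, 17:tri, 18:vx, 19:vx, 20:vx, 21:tri, 22:tri, 23:tri, 24:tri
edges: (9,0,c); (9,4,c); (9,5,c); (9,5,ck); (10,0,c); (10,1,c); (10,4,ck); (10,6,c); (15,1,c); (15,11,c); (15,12,c); (16,5,c); (16,12,c); (16,13,c); (17,11,c); (17,12,c); (17,13,c); (21,0,c); (21,18,c); (21,20,c); (22,11,c); (22,18,c); (22,19,c); (23,13,c); (23,19,c); (23,20,c); (24,18,c); (24,19,c); (24,20,c)


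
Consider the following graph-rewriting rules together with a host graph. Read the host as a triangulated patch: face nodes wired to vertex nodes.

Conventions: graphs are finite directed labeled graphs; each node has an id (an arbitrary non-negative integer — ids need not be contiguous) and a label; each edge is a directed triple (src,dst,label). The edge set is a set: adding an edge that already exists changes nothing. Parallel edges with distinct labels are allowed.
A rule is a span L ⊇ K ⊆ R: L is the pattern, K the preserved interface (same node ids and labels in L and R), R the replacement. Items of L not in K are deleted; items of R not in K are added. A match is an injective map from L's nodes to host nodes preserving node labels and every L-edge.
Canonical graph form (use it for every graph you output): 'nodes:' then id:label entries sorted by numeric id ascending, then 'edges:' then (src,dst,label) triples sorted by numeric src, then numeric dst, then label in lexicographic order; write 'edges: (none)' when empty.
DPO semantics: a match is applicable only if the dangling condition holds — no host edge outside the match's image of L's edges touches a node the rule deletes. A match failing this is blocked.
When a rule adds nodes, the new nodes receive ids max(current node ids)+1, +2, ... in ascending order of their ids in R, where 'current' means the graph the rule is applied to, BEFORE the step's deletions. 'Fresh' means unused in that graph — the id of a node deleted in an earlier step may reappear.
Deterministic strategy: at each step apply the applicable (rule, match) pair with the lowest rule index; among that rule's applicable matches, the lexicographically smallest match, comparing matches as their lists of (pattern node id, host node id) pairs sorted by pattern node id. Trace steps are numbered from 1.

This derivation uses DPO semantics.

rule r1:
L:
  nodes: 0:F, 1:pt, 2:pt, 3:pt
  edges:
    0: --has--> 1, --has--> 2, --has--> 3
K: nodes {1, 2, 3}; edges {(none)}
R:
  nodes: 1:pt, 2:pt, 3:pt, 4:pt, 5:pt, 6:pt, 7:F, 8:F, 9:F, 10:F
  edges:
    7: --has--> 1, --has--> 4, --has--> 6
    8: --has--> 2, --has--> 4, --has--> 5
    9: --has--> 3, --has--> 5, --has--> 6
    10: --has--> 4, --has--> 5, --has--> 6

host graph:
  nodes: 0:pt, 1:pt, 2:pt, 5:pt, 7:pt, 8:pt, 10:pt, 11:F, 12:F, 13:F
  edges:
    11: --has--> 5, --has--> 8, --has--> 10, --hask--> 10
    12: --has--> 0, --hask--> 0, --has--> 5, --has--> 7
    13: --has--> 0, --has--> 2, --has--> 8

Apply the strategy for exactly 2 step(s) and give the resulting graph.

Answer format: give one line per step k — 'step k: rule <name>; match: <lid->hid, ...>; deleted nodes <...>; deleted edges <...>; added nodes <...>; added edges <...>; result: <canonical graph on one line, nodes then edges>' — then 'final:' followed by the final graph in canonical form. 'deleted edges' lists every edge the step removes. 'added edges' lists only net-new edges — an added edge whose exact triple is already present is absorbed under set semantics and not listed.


step 1: rule r1; match: 0->13, 1->0, 2->2, 3->8; deleted nodes 13; deleted edges (13,0,has); (13,2,has); (13,8,has); added nodes 14, 15, 16, 17, 18, 19, 20; added edges (17,0,has); (17,14,has); (17,16,has); (18,2,has); (18,14,has); (18,15,has); (19,8,has); (19,15,has); (19,16,has); (20,14,has); (20,15,has); (20,16,has); result: nodes: 0:pt, 1:pt, 2:pt, 5:pt, 7:pt, 8:pt, 10:pt, 11:F, 12:F, 14:pt, 15:pt, 16:pt, 17:F, 18:F, 19:F, 20:F edges: (11,5,has); (11,8,has); (11,10,has); (11,10,hask); (12,0,has); (12,0,hask); (12,5,has); (12,7,has); (17,0,has); (17,14,has); (17,16,has); (18,2,has); (18,14,has); (18,15,has); (19,8,has); (19,15,has); (19,16,has); (20,14,has); (20,15,has); (20,16,has)
step 2: rule r1; match: 0->17, 1->0, 2->14, 3->16; deleted nodes 17; deleted edges (17,0,has); (17,14,has); (17,16,has); added nodes 21, 22, 23, 24, 25, 26, 27; added edges (24,0,has); (24,21,has); (24,23,has); (25,14,has); (25,21,has); (25,22,has); (26,16,has); (26,22,has); (26,23,has); (27,21,has); (27,22,has); (27,23,has); result: nodes: 0:pt, 1:pt, 2:pt, 5:pt, 7:pt, 8:pt, 10:pt, 11:F, 12:F, 14:pt, 15:pt, 16:pt, 18:F, 19:F, 20:F, 21:pt, 22:pt, 23:pt, 24:F, 25:F, 26:F, 27:F edges: (11,5,has); (11,8,has); (11,10,has); (11,10,hask); (12,0,has); (12,0,hask); (12,5,has); (12,7,has); (18,2,has); (18,14,has); (18,15,has); (19,8,has); (19,15,has); (19,16,has); (20,14,has); (20,15,has); (20,16,has); (24,0,has); (24,21,has); (24,23,has); (25,14,has); (25,21,has); (25,22,has); (26,16,has); (26,22,has); (26,23,has); (27,21,has); (27,22,has); (27,23,has)
final:
nodes: 0:pt, 1:pt, 2:pt, 5:pt, 7:pt, 8:pt, 10:pt, 11:F, 12:F, 14:pt, 15:pt, 16:pt, 18:F, 19:F, 20:F, 21:pt, 22:pt, 23:pt, 24:F, 25:F, 26:F, 27:F
edges: (11,5,has); (11,8,has); (11,10,has); (11,10,hask); (12,0,has); (12,0,hask); (12,5,has); (12,7,has); (18,2,has); (18,14,has); (18,15,has); (19,8,has); (19,15,has); (19,16,has); (20,14,has); (20,15,has); (20,16,has); (24,0,has); (24,21,has); (24,23,has); (25,14,has); (25,21,has); (25,22,has); (26,16,has); (26,22,has); (26,23,has); (27,21,has); (27,22,has); (27,23,has)


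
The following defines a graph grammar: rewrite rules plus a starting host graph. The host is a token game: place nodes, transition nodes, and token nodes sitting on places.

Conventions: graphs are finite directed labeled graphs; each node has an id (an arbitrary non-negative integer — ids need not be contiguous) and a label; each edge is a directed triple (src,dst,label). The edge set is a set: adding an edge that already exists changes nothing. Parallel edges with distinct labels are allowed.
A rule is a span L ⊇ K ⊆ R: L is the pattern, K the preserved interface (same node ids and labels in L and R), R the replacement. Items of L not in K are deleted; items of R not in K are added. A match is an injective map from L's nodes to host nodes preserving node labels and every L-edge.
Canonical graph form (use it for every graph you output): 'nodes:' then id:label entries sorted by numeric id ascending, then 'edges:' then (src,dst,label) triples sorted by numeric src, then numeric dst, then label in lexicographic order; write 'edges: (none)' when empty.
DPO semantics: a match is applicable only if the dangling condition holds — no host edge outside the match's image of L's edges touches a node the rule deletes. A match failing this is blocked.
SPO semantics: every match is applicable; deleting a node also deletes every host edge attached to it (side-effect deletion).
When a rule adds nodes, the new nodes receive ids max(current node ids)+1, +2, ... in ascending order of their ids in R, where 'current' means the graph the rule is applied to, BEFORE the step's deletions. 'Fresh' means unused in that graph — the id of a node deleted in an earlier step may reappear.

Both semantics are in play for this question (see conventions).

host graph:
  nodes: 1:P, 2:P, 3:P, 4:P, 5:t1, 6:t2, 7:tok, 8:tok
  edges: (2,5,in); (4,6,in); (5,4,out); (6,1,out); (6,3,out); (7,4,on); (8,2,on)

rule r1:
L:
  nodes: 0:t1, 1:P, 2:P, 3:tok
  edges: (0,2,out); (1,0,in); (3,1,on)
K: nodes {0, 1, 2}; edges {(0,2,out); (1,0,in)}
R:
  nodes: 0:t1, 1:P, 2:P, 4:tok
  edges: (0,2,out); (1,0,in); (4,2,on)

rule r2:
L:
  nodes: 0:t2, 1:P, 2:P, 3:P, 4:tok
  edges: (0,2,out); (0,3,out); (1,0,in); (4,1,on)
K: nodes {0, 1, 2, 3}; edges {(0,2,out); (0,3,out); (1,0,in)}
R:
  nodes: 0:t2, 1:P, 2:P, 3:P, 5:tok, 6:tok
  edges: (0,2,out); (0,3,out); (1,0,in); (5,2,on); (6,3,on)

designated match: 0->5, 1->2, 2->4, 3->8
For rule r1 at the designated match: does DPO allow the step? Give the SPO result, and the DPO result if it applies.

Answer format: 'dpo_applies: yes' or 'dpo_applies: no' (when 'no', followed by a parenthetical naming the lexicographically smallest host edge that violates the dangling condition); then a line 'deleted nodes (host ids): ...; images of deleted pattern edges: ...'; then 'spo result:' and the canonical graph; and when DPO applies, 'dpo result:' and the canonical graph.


dpo_applies: yes
deleted nodes (host ids): 8; images of deleted pattern edges: (8,2,on)
spo result:
nodes: 1:P, 2:P, 3:P, 4:P, 5:t1, 6:t2, 7:tok, 9:tok
edges: (2,5,in); (4,6,in); (5,4,out); (6,1,out); (6,3,out); (7,4,on); (9,4,on)
dpo result:
nodes: 1:P, 2:P, 3:P, 4:P, 5:t1, 6:t2, 7:tok, 9:tok
edges: (2,5,in); (4,6,in); (5,4,out); (6,1,out); (6,3,out); (7,4,on); (9,4,on)
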